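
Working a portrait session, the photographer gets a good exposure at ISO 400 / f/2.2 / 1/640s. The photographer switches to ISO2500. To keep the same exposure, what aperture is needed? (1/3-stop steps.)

ISO: 400 → 500 → 640 → 800 → 1000 → 1250 → 1600 → 2000 → 2500 — 2 2/3 stops raised (brighter).
Need 2 2/3 stops darker from the aperture: f/2.2 → f/2.5 → f/2.8 → f/3.2 → f/3.5 → f/4 → f/4.5 → f/5 → f/5.6.

f/5.6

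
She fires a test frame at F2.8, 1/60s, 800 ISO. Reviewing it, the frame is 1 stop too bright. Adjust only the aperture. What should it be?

Overexposed by 1 stop → need 1 stop darker.
Aperture: f/2.8 → f/4.

f/4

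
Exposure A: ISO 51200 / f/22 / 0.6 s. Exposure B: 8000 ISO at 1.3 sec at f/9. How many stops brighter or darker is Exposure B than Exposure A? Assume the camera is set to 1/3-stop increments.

Aperture: f/22 → f/20 → f/18 → f/16 → f/14 → f/13 → f/11 → f/10 → f/9 — 2 2/3 stops opened up (brighter).
Shutter speed: 0.6 → 0.8 → 1 → 1.3 — 1 stop slower (brighter).
ISO: 51200 → 40000 → 32000 → 25600 → 20000 → 16000 → 12800 → 10000 → 8000 — 2 2/3 stops lower (darker).
Net: +2 2/3 +1 −2 2/3 = +1 stop.

1 stop brighter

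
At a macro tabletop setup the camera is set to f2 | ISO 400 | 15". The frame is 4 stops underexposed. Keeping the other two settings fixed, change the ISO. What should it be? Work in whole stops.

Underexposed by 4 stops → need 4 stops brighter.
ISO: 400 → 800 → 1600 → 3200 → 6400.

ISO 6400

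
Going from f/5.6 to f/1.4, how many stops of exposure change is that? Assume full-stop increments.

4 stops

f/5.6 → f/4 → f/2.8 → f/2 → f/1.4 — count the steps: 4 stops.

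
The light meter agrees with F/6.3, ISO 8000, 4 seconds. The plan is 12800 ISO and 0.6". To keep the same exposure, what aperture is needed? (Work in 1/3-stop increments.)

ISO: 8000 → 10000 → 12800 — 2/3 stop raised (brighter).
Shutter speed: 4 → 3.2 → 2.5 → 2 → 1.6 → 1.3 → 1 → 0.8 → 0.6 — 2 2/3 stops faster (darker).
Net change so far: 2 stops darker. Offset with the aperture: f/6.3 → f/5.6 → f/5 → f/4.5 → f/4 → f/3.5 → f/3.2.

f/3.2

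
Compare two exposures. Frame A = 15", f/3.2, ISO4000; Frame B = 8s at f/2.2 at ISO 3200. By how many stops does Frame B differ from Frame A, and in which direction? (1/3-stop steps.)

Aperture: f/3.2 → f/2.8 → f/2.5 → f/2.2 — 1 stop opened up (brighter).
Shutter speed: 15 → 13 → 10 → 8 — 1 stop faster (darker).
ISO: 4000 → 3200 — 1/3 stop dropped (darker).
Net: +1 −1 −1/3 = −1/3 stops.

1/3 stop darker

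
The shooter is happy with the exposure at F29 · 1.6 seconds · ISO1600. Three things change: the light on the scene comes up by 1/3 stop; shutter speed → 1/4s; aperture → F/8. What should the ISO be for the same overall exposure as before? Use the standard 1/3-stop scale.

Scene light: 1/3 stop brighter.
Shutter speed: 1.6 → 1.3 → 1 → 0.8 → 0.6 → 0.5 → 0.4 → 0.3 → 1/4 — 2 2/3 stops faster (darker).
Aperture: f/29 → f/25 → f/22 → f/20 → f/18 → f/16 → f/14 → f/13 → f/11 → f/10 → f/9 → f/8 — 3 2/3 stops opened up (brighter).
Net so far: 1 1/3 stops brighter. ISO: 1600 → 1250 → 1000 → 800 → 640.

ISO 640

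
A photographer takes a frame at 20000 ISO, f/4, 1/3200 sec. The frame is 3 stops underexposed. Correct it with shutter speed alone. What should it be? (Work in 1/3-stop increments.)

Underexposed by 3 stops → need 3 stops brighter.
Shutter speed: 1/3200 → 1/2500 → 1/2000 → 1/1600 → 1/1250 → 1/1000 → 1/800 → 1/640 → 1/500 → 1/400.

1/400s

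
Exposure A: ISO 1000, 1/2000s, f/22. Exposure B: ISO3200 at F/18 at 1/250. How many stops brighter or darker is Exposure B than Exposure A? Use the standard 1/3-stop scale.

Aperture: f/22 → f/20 → f/18 — 2/3 stop larger aperture (brighter).
Shutter speed: 1/2000 → 1/1600 → 1/1250 → 1/1000 → 1/800 → 1/640 → 1/500 → 1/400 → 1/320 → 1/250 — 3 stops slower (brighter).
ISO: 1000 → 1250 → 1600 → 2000 → 2500 → 3200 — 1 2/3 stops higher (brighter).
Net: +2/3 +3 +1 2/3 = +5 1/3 stops.

5 1/3 stops brighter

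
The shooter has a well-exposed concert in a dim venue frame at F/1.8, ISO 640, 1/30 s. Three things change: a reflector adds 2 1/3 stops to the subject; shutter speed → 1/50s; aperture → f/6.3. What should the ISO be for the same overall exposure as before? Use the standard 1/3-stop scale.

ISO 2500

Scene light: 2 1/3 stops brighter.
Shutter speed: 1/30 → 1/40 → 1/50 — 2/3 stop faster (darker).
Aperture: f/1.8 → f/2 → f/2.2 → f/2.5 → f/2.8 → f/3.2 → f/3.5 → f/4 → f/4.5 → f/5 → f/5.6 → f/6.3 — 3 2/3 stops stopped down (darker).
Net so far: 2 stops darker. ISO: 640 → 800 → 1000 → 1250 → 1600 → 2000 → 2500.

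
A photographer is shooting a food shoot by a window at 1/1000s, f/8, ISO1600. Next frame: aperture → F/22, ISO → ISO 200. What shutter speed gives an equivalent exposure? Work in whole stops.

Aperture: f/8 → f/11 → f/16 → f/22 — 3 stops stopped down (darker).
ISO: 1600 → 800 → 400 → 200 — 3 stops dropped (darker).
Net change so far: 6 stops darker. Offset with the shutter speed: 1/1000 → 1/500 → 1/250 → 1/125 → 1/60 → 1/30 → 1/15.

1/15s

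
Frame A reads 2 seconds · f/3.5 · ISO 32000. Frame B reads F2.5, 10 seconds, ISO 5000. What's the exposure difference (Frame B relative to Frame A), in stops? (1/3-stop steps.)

Aperture: f/3.5 → f/3.2 → f/2.8 → f/2.5 — 1 stop wider (brighter).
Shutter speed: 2 → 2.5 → 3.2 → 4 → 5 → 6 → 8 → 10 — 2 1/3 stops slower (brighter).
ISO: 32000 → 25600 → 20000 → 16000 → 12800 → 10000 → 8000 → 6400 → 5000 — 2 2/3 stops dropped (darker).
Net: +1 +2 1/3 −2 2/3 = +2/3 stops.

2/3 stop brighter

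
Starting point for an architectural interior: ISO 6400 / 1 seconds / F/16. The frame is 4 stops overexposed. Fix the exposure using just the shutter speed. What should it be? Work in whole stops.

1/15s

Overexposed by 4 stops → need 4 stops darker.
Shutter speed: 1 → 1/2 → 1/4 → 1/8 → 1/15.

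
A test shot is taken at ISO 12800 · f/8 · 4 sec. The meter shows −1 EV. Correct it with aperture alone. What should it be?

Underexposed by 1 stop → need 1 stop brighter.
Aperture: f/8 → f/5.6.

f/5.6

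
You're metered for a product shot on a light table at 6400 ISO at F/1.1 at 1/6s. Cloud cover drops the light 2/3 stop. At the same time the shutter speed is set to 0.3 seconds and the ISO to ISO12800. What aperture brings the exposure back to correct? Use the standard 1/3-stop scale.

Scene light: 2/3 stop darker.
Shutter speed: 1/6 → 1/5 → 1/4 → 0.3 — 1 stop longer (brighter).
ISO: 6400 → 8000 → 10000 → 12800 — 1 stop raised (brighter).
Net so far: 1 1/3 stops brighter. Aperture: f/1.1 → f/1.2 → f/1.4 → f/1.6 → f/1.8.

f/1.8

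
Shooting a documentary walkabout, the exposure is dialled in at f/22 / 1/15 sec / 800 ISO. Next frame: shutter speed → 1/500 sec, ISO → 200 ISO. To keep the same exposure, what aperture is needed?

Shutter speed: 1/15 → 1/30 → 1/60 → 1/125 → 1/250 → 1/500 — 5 stops shorter (darker).
ISO: 800 → 400 → 200 — 2 stops dropped (darker).
Net change so far: 7 stops darker. Offset with the aperture: f/22 → f/16 → f/11 → f/8 → f/5.6 → f/4 → f/2.8 → f/2.

f/2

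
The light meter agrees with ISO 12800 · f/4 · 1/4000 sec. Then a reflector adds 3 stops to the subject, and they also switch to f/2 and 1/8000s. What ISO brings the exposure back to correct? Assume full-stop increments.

Scene light: 3 stops brighter.
Aperture: f/4 → f/2.8 → f/2 — 2 stops larger aperture (brighter).
Shutter speed: 1/4000 → 1/8000 — 1 stop shorter (darker).
Net so far: 4 stops brighter. ISO: 12800 → 6400 → 3200 → 1600 → 800.

ISO 800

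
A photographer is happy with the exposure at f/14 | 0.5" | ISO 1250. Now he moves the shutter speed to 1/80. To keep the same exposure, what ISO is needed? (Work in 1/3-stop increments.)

Shutter speed: 0.5 → 0.4 → 0.3 → 1/4 → 1/5 → 1/6 → 1/8 → 1/10 → 1/13 → 1/15 → 1/20 → 1/25 → 1/30 → 1/40 → 1/50 → 1/60 → 1/80 — 5 1/3 stops shorter (darker).
Need 5 1/3 stops brighter from the ISO: 1250 → 1600 → 2000 → 2500 → 3200 → 4000 → 5000 → 6400 → 8000 → 10000 → 12800 → 16000 → 20000 → 25600 → 32000 → 40000 → 51200.

ISO 51200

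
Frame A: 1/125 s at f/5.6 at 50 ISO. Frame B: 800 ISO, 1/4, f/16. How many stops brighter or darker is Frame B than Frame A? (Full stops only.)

6 stops brighter

Aperture: f/5.6 → f/8 → f/11 → f/16 — 3 stops narrower (darker).
Shutter speed: 1/125 → 1/60 → 1/30 → 1/15 → 1/8 → 1/4 — 5 stops longer (brighter).
ISO: 50 → 100 → 200 → 400 → 800 — 4 stops raised (brighter).
Net: −3 +5 +4 = +6 stops.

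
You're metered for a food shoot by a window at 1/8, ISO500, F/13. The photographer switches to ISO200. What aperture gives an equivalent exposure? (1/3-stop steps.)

ISO: 500 → 400 → 320 → 250 → 200 — 1 1/3 stops dropped (darker).
Need 1 1/3 stops brighter from the aperture: f/13 → f/11 → f/10 → f/9 → f/8.

f/8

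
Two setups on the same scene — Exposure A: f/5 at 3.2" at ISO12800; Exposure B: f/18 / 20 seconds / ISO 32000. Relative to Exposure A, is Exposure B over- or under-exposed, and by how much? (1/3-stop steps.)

1/3 stop brighter

Aperture: f/5 → f/5.6 → f/6.3 → f/7.1 → f/8 → f/9 → f/10 → f/11 → f/13 → f/14 → f/16 → f/18 — 3 2/3 stops narrower (darker).
Shutter speed: 3.2 → 4 → 5 → 6 → 8 → 10 → 13 → 15 → 20 — 2 2/3 stops slower (brighter).
ISO: 12800 → 16000 → 20000 → 25600 → 32000 — 1 1/3 stops higher (brighter).
Net: −3 2/3 +2 2/3 +1 1/3 = +1/3 stops.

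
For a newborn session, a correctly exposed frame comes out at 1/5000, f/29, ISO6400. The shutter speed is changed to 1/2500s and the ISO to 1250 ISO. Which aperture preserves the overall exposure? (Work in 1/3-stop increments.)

f/18

Shutter speed: 1/5000 → 1/4000 → 1/3200 → 1/2500 — 1 stop longer (brighter).
ISO: 6400 → 5000 → 4000 → 3200 → 2500 → 2000 → 1600 → 1250 — 2 1/3 stops dropped (darker).
Net change so far: 1 1/3 stops darker. Offset with the aperture: f/29 → f/25 → f/22 → f/20 → f/18.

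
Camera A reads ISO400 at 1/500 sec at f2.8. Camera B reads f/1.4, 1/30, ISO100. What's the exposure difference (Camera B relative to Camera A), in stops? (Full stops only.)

Aperture: f/2.8 → f/2 → f/1.4 — 2 stops larger aperture (brighter).
Shutter speed: 1/500 → 1/250 → 1/125 → 1/60 → 1/30 — 4 stops slower (brighter).
ISO: 400 → 200 → 100 — 2 stops dropped (darker).
Net: +2 +4 −2 = +4 stops.

4 stops brighter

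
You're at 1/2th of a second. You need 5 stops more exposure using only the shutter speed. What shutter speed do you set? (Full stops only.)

15 s

Shutter speed: 1/2 → 1 → 2 → 4 → 8 → 15 — 5 stops longer (brighter).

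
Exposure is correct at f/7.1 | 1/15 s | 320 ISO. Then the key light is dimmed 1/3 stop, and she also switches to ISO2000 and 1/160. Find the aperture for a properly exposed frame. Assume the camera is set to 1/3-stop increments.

Scene light: 1/3 stop darker.
ISO: 320 → 400 → 500 → 640 → 800 → 1000 → 1250 → 1600 → 2000 — 2 2/3 stops raised (brighter).
Shutter speed: 1/15 → 1/20 → 1/25 → 1/30 → 1/40 → 1/50 → 1/60 → 1/80 → 1/100 → 1/125 → 1/160 — 3 1/3 stops faster (darker).
Net so far: 1 stop darker. Aperture: f/7.1 → f/6.3 → f/5.6 → f/5.

f/5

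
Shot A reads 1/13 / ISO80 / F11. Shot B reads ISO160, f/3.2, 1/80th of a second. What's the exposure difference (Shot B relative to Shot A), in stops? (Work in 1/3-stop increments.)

2 stops brighter

Aperture: f/11 → f/10 → f/9 → f/8 → f/7.1 → f/6.3 → f/5.6 → f/5 → f/4.5 → f/4 → f/3.5 → f/3.2 — 3 2/3 stops wider (brighter).
Shutter speed: 1/13 → 1/15 → 1/20 → 1/25 → 1/30 → 1/40 → 1/50 → 1/60 → 1/80 — 2 2/3 stops shorter (darker).
ISO: 80 → 100 → 125 → 160 — 1 stop higher (brighter).
Net: +3 2/3 −2 2/3 +1 = +2 stops.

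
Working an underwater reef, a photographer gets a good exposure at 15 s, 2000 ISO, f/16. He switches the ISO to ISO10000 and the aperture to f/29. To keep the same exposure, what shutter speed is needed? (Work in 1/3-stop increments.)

10 s

ISO: 2000 → 2500 → 3200 → 4000 → 5000 → 6400 → 8000 → 10000 — 2 1/3 stops higher (brighter).
Aperture: f/16 → f/18 → f/20 → f/22 → f/25 → f/29 — 1 2/3 stops narrower (darker).
Net change so far: 2/3 stop brighter. Offset with the shutter speed: 15 → 13 → 10.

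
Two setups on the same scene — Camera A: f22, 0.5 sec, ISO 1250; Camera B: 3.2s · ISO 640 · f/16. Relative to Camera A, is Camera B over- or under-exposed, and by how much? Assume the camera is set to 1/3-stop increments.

2 2/3 stops brighter

Aperture: f/22 → f/20 → f/18 → f/16 — 1 stop opened up (brighter).
Shutter speed: 0.5 → 0.6 → 0.8 → 1 → 1.3 → 1.6 → 2 → 2.5 → 3.2 — 2 2/3 stops longer (brighter).
ISO: 1250 → 1000 → 800 → 640 — 1 stop dropped (darker).
Net: +1 +2 2/3 −1 = +2 2/3 stops.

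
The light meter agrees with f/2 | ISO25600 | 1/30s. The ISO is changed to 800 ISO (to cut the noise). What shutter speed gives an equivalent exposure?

ISO: 25600 → 12800 → 6400 → 3200 → 1600 → 800 — 5 stops dropped (darker).
Need 5 stops brighter from the shutter speed: 1/30 → 1/15 → 1/8 → 1/4 → 1/2 → 1.

1 s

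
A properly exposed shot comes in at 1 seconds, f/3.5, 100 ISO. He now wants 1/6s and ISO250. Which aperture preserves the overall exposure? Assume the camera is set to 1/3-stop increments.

f/2.2

Shutter speed: 1 → 0.8 → 0.6 → 0.5 → 0.4 → 0.3 → 1/4 → 1/5 → 1/6 — 2 2/3 stops shorter (darker).
ISO: 100 → 125 → 160 → 200 → 250 — 1 1/3 stops raised (brighter).
Net change so far: 1 1/3 stops darker. Offset with the aperture: f/3.5 → f/3.2 → f/2.8 → f/2.5 → f/2.2.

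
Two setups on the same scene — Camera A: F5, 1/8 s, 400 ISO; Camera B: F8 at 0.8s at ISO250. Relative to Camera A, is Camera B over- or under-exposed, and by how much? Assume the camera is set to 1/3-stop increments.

Aperture: f/5 → f/5.6 → f/6.3 → f/7.1 → f/8 — 1 1/3 stops stopped down (darker).
Shutter speed: 1/8 → 1/6 → 1/5 → 1/4 → 0.3 → 0.4 → 0.5 → 0.6 → 0.8 — 2 2/3 stops slower (brighter).
ISO: 400 → 320 → 250 — 2/3 stop dropped (darker).
Net: −1 1/3 +2 2/3 −2/3 = +2/3 stops.

2/3 stop brighter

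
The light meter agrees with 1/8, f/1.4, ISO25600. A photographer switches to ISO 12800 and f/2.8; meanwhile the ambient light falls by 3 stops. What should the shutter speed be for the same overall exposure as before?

8 s

Scene light: 3 stops darker.
ISO: 25600 → 12800 — 1 stop dropped (darker).
Aperture: f/1.4 → f/2 → f/2.8 — 2 stops smaller aperture (darker).
Net so far: 6 stops darker. Shutter speed: 1/8 → 1/4 → 1/2 → 1 → 2 → 4 → 8.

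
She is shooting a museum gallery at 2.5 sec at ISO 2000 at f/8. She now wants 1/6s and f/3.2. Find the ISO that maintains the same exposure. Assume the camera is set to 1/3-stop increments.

ISO 5000

Shutter speed: 2.5 → 2 → 1.6 → 1.3 → 1 → 0.8 → 0.6 → 0.5 → 0.4 → 0.3 → 1/4 → 1/5 → 1/6 — 4 stops faster (darker).
Aperture: f/8 → f/7.1 → f/6.3 → f/5.6 → f/5 → f/4.5 → f/4 → f/3.5 → f/3.2 — 2 2/3 stops opened up (brighter).
Net change so far: 1 1/3 stops darker. Offset with the ISO: 2000 → 2500 → 3200 → 4000 → 5000.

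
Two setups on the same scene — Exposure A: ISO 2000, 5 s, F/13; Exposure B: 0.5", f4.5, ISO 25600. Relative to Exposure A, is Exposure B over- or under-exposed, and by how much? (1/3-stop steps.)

Aperture: f/13 → f/11 → f/10 → f/9 → f/8 → f/7.1 → f/6.3 → f/5.6 → f/5 → f/4.5 — 3 stops larger aperture (brighter).
Shutter speed: 5 → 4 → 3.2 → 2.5 → 2 → 1.6 → 1.3 → 1 → 0.8 → 0.6 → 0.5 — 3 1/3 stops faster (darker).
ISO: 2000 → 2500 → 3200 → 4000 → 5000 → 6400 → 8000 → 10000 → 12800 → 16000 → 20000 → 25600 — 3 2/3 stops higher (brighter).
Net: +3 −3 1/3 +3 2/3 = +3 1/3 stops.

3 1/3 stops brighter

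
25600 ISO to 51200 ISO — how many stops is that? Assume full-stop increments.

1 stop

25600 → 51200 — count the steps: 1 stop.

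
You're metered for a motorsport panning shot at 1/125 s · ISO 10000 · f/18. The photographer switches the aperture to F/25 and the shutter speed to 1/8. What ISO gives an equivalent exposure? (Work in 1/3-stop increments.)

ISO 1250

Aperture: f/18 → f/20 → f/22 → f/25 — 1 stop narrower (darker).
Shutter speed: 1/125 → 1/100 → 1/80 → 1/60 → 1/50 → 1/40 → 1/30 → 1/25 → 1/20 → 1/15 → 1/13 → 1/10 → 1/8 — 4 stops slower (brighter).
Net change so far: 3 stops brighter. Offset with the ISO: 10000 → 8000 → 6400 → 5000 → 4000 → 3200 → 2500 → 2000 → 1600 → 1250.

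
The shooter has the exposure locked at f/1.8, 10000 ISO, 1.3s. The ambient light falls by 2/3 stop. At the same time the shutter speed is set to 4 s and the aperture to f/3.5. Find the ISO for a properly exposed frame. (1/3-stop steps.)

ISO 20000

Scene light: 2/3 stop darker.
Shutter speed: 1.3 → 1.6 → 2 → 2.5 → 3.2 → 4 — 1 2/3 stops longer (brighter).
Aperture: f/1.8 → f/2 → f/2.2 → f/2.5 → f/2.8 → f/3.2 → f/3.5 — 2 stops smaller aperture (darker).
Net so far: 1 stop darker. ISO: 10000 → 12800 → 16000 → 20000.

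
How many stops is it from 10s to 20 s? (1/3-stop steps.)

1 stop

10 → 13 → 15 → 20 — count the steps: 3 third-stops = 1 stop.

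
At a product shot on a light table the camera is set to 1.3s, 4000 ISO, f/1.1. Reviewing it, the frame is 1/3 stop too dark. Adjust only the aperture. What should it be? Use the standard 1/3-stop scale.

Underexposed by 1/3 stop → need 1/3 stop brighter.
Aperture: f/1.1 → f/1.0.

f/1.0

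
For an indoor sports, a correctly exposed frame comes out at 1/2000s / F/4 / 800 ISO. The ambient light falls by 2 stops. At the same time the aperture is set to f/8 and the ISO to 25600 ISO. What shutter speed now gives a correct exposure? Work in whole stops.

1/4000s

Scene light: 2 stops darker.
Aperture: f/4 → f/5.6 → f/8 — 2 stops stopped down (darker).
ISO: 800 → 1600 → 3200 → 6400 → 12800 → 25600 — 5 stops raised (brighter).
Net so far: 1 stop brighter. Shutter speed: 1/2000 → 1/4000.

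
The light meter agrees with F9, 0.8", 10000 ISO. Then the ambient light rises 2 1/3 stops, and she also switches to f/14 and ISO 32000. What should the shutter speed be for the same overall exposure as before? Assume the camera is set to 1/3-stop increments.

Scene light: 2 1/3 stops brighter.
Aperture: f/9 → f/10 → f/11 → f/13 → f/14 — 1 1/3 stops smaller aperture (darker).
ISO: 10000 → 12800 → 16000 → 20000 → 25600 → 32000 — 1 2/3 stops higher (brighter).
Net so far: 2 2/3 stops brighter. Shutter speed: 0.8 → 0.6 → 0.5 → 0.4 → 0.3 → 1/4 → 1/5 → 1/6 → 1/8.

1/8s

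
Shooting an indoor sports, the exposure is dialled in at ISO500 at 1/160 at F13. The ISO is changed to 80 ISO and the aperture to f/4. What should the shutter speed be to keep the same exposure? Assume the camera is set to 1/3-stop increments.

1/250s

ISO: 500 → 400 → 320 → 250 → 200 → 160 → 125 → 100 → 80 — 2 2/3 stops lower (darker).
Aperture: f/13 → f/11 → f/10 → f/9 → f/8 → f/7.1 → f/6.3 → f/5.6 → f/5 → f/4.5 → f/4 — 3 1/3 stops opened up (brighter).
Net change so far: 2/3 stop brighter. Offset with the shutter speed: 1/160 → 1/200 → 1/250.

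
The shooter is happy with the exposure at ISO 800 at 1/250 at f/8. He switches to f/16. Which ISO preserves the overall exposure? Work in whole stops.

ISO 3200

Aperture: f/8 → f/11 → f/16 — 2 stops smaller aperture (darker).
Need 2 stops brighter from the ISO: 800 → 1600 → 3200.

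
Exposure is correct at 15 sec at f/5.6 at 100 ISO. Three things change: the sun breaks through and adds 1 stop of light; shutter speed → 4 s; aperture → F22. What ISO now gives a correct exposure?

Scene light: 1 stop brighter.
Shutter speed: 15 → 8 → 4 — 2 stops faster (darker).
Aperture: f/5.6 → f/8 → f/11 → f/16 → f/22 — 4 stops stopped down (darker).
Net so far: 5 stops darker. ISO: 100 → 200 → 400 → 800 → 1600 → 3200.

ISO 3200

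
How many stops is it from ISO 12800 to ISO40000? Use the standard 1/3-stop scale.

12800 → 16000 → 20000 → 25600 → 32000 → 40000 — count the steps: 5 third-stops = 1 2/3 stops.

1 2/3 stops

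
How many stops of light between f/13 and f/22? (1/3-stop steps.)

1 2/3 stops

f/13 → f/14 → f/16 → f/18 → f/20 → f/22 — count the steps: 5 third-stops = 1 2/3 stops.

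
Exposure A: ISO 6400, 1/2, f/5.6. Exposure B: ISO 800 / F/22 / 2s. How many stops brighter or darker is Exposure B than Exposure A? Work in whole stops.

5 stops darker

Aperture: f/5.6 → f/8 → f/11 → f/16 → f/22 — 4 stops smaller aperture (darker).
Shutter speed: 1/2 → 1 → 2 — 2 stops longer (brighter).
ISO: 6400 → 3200 → 1600 → 800 — 3 stops dropped (darker).
Net: −4 +2 −3 = −5 stops.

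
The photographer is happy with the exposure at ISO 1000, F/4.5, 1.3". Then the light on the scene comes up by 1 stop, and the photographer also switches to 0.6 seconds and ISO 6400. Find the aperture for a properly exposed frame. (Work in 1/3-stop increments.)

f/11

Scene light: 1 stop brighter.
Shutter speed: 1.3 → 1 → 0.8 → 0.6 — 1 stop faster (darker).
ISO: 1000 → 1250 → 1600 → 2000 → 2500 → 3200 → 4000 → 5000 → 6400 — 2 2/3 stops higher (brighter).
Net so far: 2 2/3 stops brighter. Aperture: f/4.5 → f/5 → f/5.6 → f/6.3 → f/7.1 → f/8 → f/9 → f/10 → f/11.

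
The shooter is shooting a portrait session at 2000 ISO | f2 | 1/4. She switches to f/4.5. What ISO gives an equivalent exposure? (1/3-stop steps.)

Aperture: f/2 → f/2.2 → f/2.5 → f/2.8 → f/3.2 → f/3.5 → f/4 → f/4.5 — 2 1/3 stops smaller aperture (darker).
Need 2 1/3 stops brighter from the ISO: 2000 → 2500 → 3200 → 4000 → 5000 → 6400 → 8000 → 10000.

ISO 10000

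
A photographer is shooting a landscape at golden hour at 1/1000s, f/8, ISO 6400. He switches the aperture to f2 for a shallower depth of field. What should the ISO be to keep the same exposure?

Aperture: f/8 → f/5.6 → f/4 → f/2.8 → f/2 — 4 stops opened up (brighter).
Need 4 stops darker from the ISO: 6400 → 3200 → 1600 → 800 → 400.

ISO 400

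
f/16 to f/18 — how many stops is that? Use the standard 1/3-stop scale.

1/3 stop

f/16 → f/18 — count the steps: 1 third-stops = 1/3 stop.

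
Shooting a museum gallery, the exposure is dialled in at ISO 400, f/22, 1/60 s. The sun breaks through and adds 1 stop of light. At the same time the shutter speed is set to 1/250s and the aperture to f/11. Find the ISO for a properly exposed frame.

ISO 200

Scene light: 1 stop brighter.
Shutter speed: 1/60 → 1/125 → 1/250 — 2 stops shorter (darker).
Aperture: f/22 → f/16 → f/11 — 2 stops wider (brighter).
Net so far: 1 stop brighter. ISO: 400 → 200.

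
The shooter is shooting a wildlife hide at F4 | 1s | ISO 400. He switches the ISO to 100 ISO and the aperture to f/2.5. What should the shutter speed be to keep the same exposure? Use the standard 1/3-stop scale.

1.6 s

ISO: 400 → 320 → 250 → 200 → 160 → 125 → 100 — 2 stops dropped (darker).
Aperture: f/4 → f/3.5 → f/3.2 → f/2.8 → f/2.5 — 1 1/3 stops larger aperture (brighter).
Net change so far: 2/3 stop darker. Offset with the shutter speed: 1 → 1.3 → 1.6.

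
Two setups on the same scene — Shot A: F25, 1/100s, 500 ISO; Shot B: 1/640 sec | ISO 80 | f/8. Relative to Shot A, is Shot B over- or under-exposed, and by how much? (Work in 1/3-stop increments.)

Aperture: f/25 → f/22 → f/20 → f/18 → f/16 → f/14 → f/13 → f/11 → f/10 → f/9 → f/8 — 3 1/3 stops larger aperture (brighter).
Shutter speed: 1/100 → 1/125 → 1/160 → 1/200 → 1/250 → 1/320 → 1/400 → 1/500 → 1/640 — 2 2/3 stops shorter (darker).
ISO: 500 → 400 → 320 → 250 → 200 → 160 → 125 → 100 → 80 — 2 2/3 stops dropped (darker).
Net: +3 1/3 −2 2/3 −2 2/3 = −2 stops.

2 stops darker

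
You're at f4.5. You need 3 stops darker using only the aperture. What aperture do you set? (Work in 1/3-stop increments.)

f/13

Aperture: f/4.5 → f/5 → f/5.6 → f/6.3 → f/7.1 → f/8 → f/9 → f/10 → f/11 → f/13 — 3 stops narrower (darker).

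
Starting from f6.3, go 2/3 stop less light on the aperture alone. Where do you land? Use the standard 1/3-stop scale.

Aperture: f/6.3 → f/7.1 → f/8 — 2/3 stop stopped down (darker).

f/8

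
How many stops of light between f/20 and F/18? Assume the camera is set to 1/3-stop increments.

1/3 stop

f/20 → f/18 — count the steps: 1 third-stops = 1/3 stop.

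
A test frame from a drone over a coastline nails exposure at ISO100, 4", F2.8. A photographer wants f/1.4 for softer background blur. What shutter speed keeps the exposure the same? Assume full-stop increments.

1 s

Aperture: f/2.8 → f/2 → f/1.4 — 2 stops larger aperture (brighter).
Need 2 stops darker from the shutter speed: 4 → 2 → 1.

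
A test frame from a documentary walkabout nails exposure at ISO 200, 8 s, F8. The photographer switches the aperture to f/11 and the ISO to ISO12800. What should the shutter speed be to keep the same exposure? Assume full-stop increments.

1/4s

Aperture: f/8 → f/11 — 1 stop smaller aperture (darker).
ISO: 200 → 400 → 800 → 1600 → 3200 → 6400 → 12800 — 6 stops raised (brighter).
Net change so far: 5 stops brighter. Offset with the shutter speed: 8 → 4 → 2 → 1 → 1/2 → 1/4.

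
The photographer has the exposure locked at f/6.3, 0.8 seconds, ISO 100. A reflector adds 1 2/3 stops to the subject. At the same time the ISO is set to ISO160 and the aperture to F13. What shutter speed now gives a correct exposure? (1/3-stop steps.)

Scene light: 1 2/3 stops brighter.
ISO: 100 → 125 → 160 — 2/3 stop higher (brighter).
Aperture: f/6.3 → f/7.1 → f/8 → f/9 → f/10 → f/11 → f/13 — 2 stops stopped down (darker).
Net so far: 1/3 stop brighter. Shutter speed: 0.8 → 0.6.

0.6 s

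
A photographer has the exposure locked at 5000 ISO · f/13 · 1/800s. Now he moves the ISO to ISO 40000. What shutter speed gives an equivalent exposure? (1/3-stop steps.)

1/6400s

ISO: 5000 → 6400 → 8000 → 10000 → 12800 → 16000 → 20000 → 25600 → 32000 → 40000 — 3 stops higher (brighter).
Need 3 stops darker from the shutter speed: 1/800 → 1/1000 → 1/1250 → 1/1600 → 1/2000 → 1/2500 → 1/3200 → 1/4000 → 1/5000 → 1/6400.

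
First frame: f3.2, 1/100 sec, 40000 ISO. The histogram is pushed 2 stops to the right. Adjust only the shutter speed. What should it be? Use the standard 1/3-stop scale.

1/400s

Overexposed by 2 stops → need 2 stops darker.
Shutter speed: 1/100 → 1/125 → 1/160 → 1/200 → 1/250 → 1/320 → 1/400.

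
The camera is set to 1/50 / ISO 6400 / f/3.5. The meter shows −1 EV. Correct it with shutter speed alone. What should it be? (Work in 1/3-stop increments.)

Underexposed by 1 stop → need 1 stop brighter.
Shutter speed: 1/50 → 1/40 → 1/30 → 1/25.

1/25s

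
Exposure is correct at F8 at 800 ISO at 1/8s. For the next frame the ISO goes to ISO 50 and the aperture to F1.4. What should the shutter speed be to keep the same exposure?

ISO: 800 → 400 → 200 → 100 → 50 — 4 stops lower (darker).
Aperture: f/8 → f/5.6 → f/4 → f/2.8 → f/2 → f/1.4 — 5 stops wider (brighter).
Net change so far: 1 stop brighter. Offset with the shutter speed: 1/8 → 1/15.

1/15s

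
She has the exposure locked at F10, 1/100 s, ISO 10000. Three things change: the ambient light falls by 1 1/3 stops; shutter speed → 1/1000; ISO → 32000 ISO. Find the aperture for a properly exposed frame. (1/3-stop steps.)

f/3.5

Scene light: 1 1/3 stops darker.
Shutter speed: 1/100 → 1/125 → 1/160 → 1/200 → 1/250 → 1/320 → 1/400 → 1/500 → 1/640 → 1/800 → 1/1000 — 3 1/3 stops faster (darker).
ISO: 10000 → 12800 → 16000 → 20000 → 25600 → 32000 — 1 2/3 stops raised (brighter).
Net so far: 3 stops darker. Aperture: f/10 → f/9 → f/8 → f/7.1 → f/6.3 → f/5.6 → f/5 → f/4.5 → f/4 → f/3.5.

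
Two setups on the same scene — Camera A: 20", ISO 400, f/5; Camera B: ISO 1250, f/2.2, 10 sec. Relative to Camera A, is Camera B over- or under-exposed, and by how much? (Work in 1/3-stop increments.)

Aperture: f/5 → f/4.5 → f/4 → f/3.5 → f/3.2 → f/2.8 → f/2.5 → f/2.2 — 2 1/3 stops larger aperture (brighter).
Shutter speed: 20 → 15 → 13 → 10 — 1 stop faster (darker).
ISO: 400 → 500 → 640 → 800 → 1000 → 1250 — 1 2/3 stops raised (brighter).
Net: +2 1/3 −1 +1 2/3 = +3 stops.

3 stops brighter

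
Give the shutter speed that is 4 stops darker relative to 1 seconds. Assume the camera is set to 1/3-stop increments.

Shutter speed: 1 → 0.8 → 0.6 → 0.5 → 0.4 → 0.3 → 1/4 → 1/5 → 1/6 → 1/8 → 1/10 → 1/13 → 1/15 — 4 stops shorter (darker).

1/15s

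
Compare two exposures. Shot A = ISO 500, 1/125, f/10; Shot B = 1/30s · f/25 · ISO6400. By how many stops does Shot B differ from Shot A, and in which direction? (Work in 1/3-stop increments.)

3 stops brighter

Aperture: f/10 → f/11 → f/13 → f/14 → f/16 → f/18 → f/20 → f/22 → f/25 — 2 2/3 stops narrower (darker).
Shutter speed: 1/125 → 1/100 → 1/80 → 1/60 → 1/50 → 1/40 → 1/30 — 2 stops longer (brighter).
ISO: 500 → 640 → 800 → 1000 → 1250 → 1600 → 2000 → 2500 → 3200 → 4000 → 5000 → 6400 — 3 2/3 stops higher (brighter).
Net: −2 2/3 +2 +3 2/3 = +3 stops.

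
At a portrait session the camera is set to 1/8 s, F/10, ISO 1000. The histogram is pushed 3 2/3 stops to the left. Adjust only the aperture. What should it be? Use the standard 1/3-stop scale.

Underexposed by 3 2/3 stops → need 3 2/3 stops brighter.
Aperture: f/10 → f/9 → f/8 → f/7.1 → f/6.3 → f/5.6 → f/5 → f/4.5 → f/4 → f/3.5 → f/3.2 → f/2.8.

f/2.8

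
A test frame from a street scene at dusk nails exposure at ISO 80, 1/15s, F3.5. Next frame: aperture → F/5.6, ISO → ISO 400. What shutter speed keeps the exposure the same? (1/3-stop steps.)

Aperture: f/3.5 → f/4 → f/4.5 → f/5 → f/5.6 — 1 1/3 stops smaller aperture (darker).
ISO: 80 → 100 → 125 → 160 → 200 → 250 → 320 → 400 — 2 1/3 stops higher (brighter).
Net change so far: 1 stop brighter. Offset with the shutter speed: 1/15 → 1/20 → 1/25 → 1/30.

1/30s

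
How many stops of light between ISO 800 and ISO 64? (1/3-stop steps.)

3 2/3 stops

800 → 640 → 500 → 400 → 320 → 250 → 200 → 160 → 125 → 100 → 80 → 64 — count the steps: 11 third-stops = 3 2/3 stops.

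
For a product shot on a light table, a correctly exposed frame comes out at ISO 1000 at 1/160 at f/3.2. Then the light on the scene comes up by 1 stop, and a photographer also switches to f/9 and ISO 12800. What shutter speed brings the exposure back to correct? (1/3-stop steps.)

1/500s

Scene light: 1 stop brighter.
Aperture: f/3.2 → f/3.5 → f/4 → f/4.5 → f/5 → f/5.6 → f/6.3 → f/7.1 → f/8 → f/9 — 3 stops narrower (darker).
ISO: 1000 → 1250 → 1600 → 2000 → 2500 → 3200 → 4000 → 5000 → 6400 → 8000 → 10000 → 12800 — 3 2/3 stops raised (brighter).
Net so far: 1 2/3 stops brighter. Shutter speed: 1/160 → 1/200 → 1/250 → 1/320 → 1/400 → 1/500.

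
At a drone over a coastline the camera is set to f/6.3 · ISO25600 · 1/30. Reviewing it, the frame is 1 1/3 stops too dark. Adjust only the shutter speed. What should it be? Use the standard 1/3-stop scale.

1/13s

Underexposed by 1 1/3 stops → need 1 1/3 stops brighter.
Shutter speed: 1/30 → 1/25 → 1/20 → 1/15 → 1/13.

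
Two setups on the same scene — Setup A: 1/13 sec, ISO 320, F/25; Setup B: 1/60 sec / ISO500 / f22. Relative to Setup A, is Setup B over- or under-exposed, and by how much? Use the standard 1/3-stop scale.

1 1/3 stops darker

Aperture: f/25 → f/22 — 1/3 stop opened up (brighter).
Shutter speed: 1/13 → 1/15 → 1/20 → 1/25 → 1/30 → 1/40 → 1/50 → 1/60 — 2 1/3 stops faster (darker).
ISO: 320 → 400 → 500 — 2/3 stop higher (brighter).
Net: +1/3 −2 1/3 +2/3 = −1 1/3 stops.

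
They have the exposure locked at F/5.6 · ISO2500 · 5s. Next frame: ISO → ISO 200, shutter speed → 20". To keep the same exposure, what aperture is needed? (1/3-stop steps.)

ISO: 2500 → 2000 → 1600 → 1250 → 1000 → 800 → 640 → 500 → 400 → 320 → 250 → 200 — 3 2/3 stops lower (darker).
Shutter speed: 5 → 6 → 8 → 10 → 13 → 15 → 20 — 2 stops slower (brighter).
Net change so far: 1 2/3 stops darker. Offset with the aperture: f/5.6 → f/5 → f/4.5 → f/4 → f/3.5 → f/3.2.

f/3.2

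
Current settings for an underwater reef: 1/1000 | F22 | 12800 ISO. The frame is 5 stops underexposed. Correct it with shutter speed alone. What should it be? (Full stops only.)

1/30s

Underexposed by 5 stops → need 5 stops brighter.
Shutter speed: 1/1000 → 1/500 → 1/250 → 1/125 → 1/60 → 1/30.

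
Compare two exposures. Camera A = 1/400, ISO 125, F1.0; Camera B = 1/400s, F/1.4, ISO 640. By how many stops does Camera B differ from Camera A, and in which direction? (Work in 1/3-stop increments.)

1 1/3 stops brighter

Aperture: f/1.0 → f/1.1 → f/1.2 → f/1.4 — 1 stop smaller aperture (darker).
Shutter speed: unchanged.
ISO: 125 → 160 → 200 → 250 → 320 → 400 → 500 → 640 — 2 1/3 stops higher (brighter).
Net: −1 +2 1/3 = +1 1/3 stops.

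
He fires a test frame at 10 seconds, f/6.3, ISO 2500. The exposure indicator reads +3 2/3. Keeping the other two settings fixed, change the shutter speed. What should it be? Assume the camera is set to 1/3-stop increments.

0.8 s

Overexposed by 3 2/3 stops → need 3 2/3 stops darker.
Shutter speed: 10 → 8 → 6 → 5 → 4 → 3.2 → 2.5 → 2 → 1.6 → 1.3 → 1 → 0.8.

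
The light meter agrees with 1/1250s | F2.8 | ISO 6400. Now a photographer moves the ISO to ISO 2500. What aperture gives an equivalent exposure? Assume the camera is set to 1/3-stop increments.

ISO: 6400 → 5000 → 4000 → 3200 → 2500 — 1 1/3 stops dropped (darker).
Need 1 1/3 stops brighter from the aperture: f/2.8 → f/2.5 → f/2.2 → f/2 → f/1.8.

f/1.8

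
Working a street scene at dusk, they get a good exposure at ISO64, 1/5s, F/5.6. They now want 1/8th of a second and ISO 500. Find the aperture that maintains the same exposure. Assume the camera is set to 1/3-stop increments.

f/13

Shutter speed: 1/5 → 1/6 → 1/8 — 2/3 stop faster (darker).
ISO: 64 → 80 → 100 → 125 → 160 → 200 → 250 → 320 → 400 → 500 — 3 stops raised (brighter).
Net change so far: 2 1/3 stops brighter. Offset with the aperture: f/5.6 → f/6.3 → f/7.1 → f/8 → f/9 → f/10 → f/11 → f/13.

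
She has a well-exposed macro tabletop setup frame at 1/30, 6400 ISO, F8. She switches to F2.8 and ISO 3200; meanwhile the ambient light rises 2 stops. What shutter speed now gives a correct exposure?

Scene light: 2 stops brighter.
Aperture: f/8 → f/5.6 → f/4 → f/2.8 — 3 stops opened up (brighter).
ISO: 6400 → 3200 — 1 stop lower (darker).
Net so far: 4 stops brighter. Shutter speed: 1/30 → 1/60 → 1/125 → 1/250 → 1/500.

1/500s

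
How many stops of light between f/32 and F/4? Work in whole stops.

6 stops

f/32 → f/22 → f/16 → f/11 → f/8 → f/5.6 → f/4 — count the steps: 6 stops.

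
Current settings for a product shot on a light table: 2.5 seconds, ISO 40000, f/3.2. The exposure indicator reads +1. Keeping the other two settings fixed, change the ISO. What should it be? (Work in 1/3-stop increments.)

ISO 20000

Overexposed by 1 stop → need 1 stop darker.
ISO: 40000 → 32000 → 25600 → 20000.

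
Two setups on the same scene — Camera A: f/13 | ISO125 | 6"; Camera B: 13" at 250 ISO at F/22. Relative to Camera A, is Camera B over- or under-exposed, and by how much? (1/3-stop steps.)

1/3 stop brighter

Aperture: f/13 → f/14 → f/16 → f/18 → f/20 → f/22 — 1 2/3 stops stopped down (darker).
Shutter speed: 6 → 8 → 10 → 13 — 1 stop slower (brighter).
ISO: 125 → 160 → 200 → 250 — 1 stop higher (brighter).
Net: −1 2/3 +1 +1 = +1/3 stops.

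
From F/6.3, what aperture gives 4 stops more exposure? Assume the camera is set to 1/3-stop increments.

Aperture: f/6.3 → f/5.6 → f/5 → f/4.5 → f/4 → f/3.5 → f/3.2 → f/2.8 → f/2.5 → f/2.2 → f/2 → f/1.8 → f/1.6 — 4 stops opened up (brighter).

f/1.6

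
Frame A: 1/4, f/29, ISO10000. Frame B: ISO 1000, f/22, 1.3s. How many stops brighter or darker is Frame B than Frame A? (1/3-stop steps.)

1/3 stop darker

Aperture: f/29 → f/25 → f/22 — 2/3 stop opened up (brighter).
Shutter speed: 1/4 → 0.3 → 0.4 → 0.5 → 0.6 → 0.8 → 1 → 1.3 — 2 1/3 stops slower (brighter).
ISO: 10000 → 8000 → 6400 → 5000 → 4000 → 3200 → 2500 → 2000 → 1600 → 1250 → 1000 — 3 1/3 stops lower (darker).
Net: +2/3 +2 1/3 −3 1/3 = −1/3 stops.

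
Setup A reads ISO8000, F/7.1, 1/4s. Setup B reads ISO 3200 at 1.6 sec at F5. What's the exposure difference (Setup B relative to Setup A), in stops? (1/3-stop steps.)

Aperture: f/7.1 → f/6.3 → f/5.6 → f/5 — 1 stop larger aperture (brighter).
Shutter speed: 1/4 → 0.3 → 0.4 → 0.5 → 0.6 → 0.8 → 1 → 1.3 → 1.6 — 2 2/3 stops longer (brighter).
ISO: 8000 → 6400 → 5000 → 4000 → 3200 — 1 1/3 stops lower (darker).
Net: +1 +2 2/3 −1 1/3 = +2 1/3 stops.

2 1/3 stops brighter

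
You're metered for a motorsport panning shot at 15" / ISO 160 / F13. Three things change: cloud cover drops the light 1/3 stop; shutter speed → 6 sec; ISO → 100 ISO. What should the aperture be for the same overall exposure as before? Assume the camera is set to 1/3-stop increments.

Scene light: 1/3 stop darker.
Shutter speed: 15 → 13 → 10 → 8 → 6 — 1 1/3 stops faster (darker).
ISO: 160 → 125 → 100 — 2/3 stop lower (darker).
Net so far: 2 1/3 stops darker. Aperture: f/13 → f/11 → f/10 → f/9 → f/8 → f/7.1 → f/6.3 → f/5.6.

f/5.6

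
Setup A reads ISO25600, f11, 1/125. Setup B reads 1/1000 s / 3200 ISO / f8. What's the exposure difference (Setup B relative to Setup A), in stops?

Aperture: f/11 → f/8 — 1 stop wider (brighter).
Shutter speed: 1/125 → 1/250 → 1/500 → 1/1000 — 3 stops shorter (darker).
ISO: 25600 → 12800 → 6400 → 3200 — 3 stops lower (darker).
Net: +1 −3 −3 = −5 stops.

5 stops darker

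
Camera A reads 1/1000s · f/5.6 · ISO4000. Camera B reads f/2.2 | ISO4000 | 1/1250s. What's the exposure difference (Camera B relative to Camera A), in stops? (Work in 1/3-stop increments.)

2 1/3 stops brighter

Aperture: f/5.6 → f/5 → f/4.5 → f/4 → f/3.5 → f/3.2 → f/2.8 → f/2.5 → f/2.2 — 2 2/3 stops opened up (brighter).
Shutter speed: 1/1000 → 1/1250 — 1/3 stop faster (darker).
ISO: unchanged.
Net: +2 2/3 −1/3 = +2 1/3 stops.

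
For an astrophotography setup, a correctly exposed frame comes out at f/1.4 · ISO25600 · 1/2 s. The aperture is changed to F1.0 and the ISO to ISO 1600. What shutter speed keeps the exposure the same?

Aperture: f/1.4 → f/1.0 — 1 stop opened up (brighter).
ISO: 25600 → 12800 → 6400 → 3200 → 1600 — 4 stops lower (darker).
Net change so far: 3 stops darker. Offset with the shutter speed: 1/2 → 1 → 2 → 4.

4 s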